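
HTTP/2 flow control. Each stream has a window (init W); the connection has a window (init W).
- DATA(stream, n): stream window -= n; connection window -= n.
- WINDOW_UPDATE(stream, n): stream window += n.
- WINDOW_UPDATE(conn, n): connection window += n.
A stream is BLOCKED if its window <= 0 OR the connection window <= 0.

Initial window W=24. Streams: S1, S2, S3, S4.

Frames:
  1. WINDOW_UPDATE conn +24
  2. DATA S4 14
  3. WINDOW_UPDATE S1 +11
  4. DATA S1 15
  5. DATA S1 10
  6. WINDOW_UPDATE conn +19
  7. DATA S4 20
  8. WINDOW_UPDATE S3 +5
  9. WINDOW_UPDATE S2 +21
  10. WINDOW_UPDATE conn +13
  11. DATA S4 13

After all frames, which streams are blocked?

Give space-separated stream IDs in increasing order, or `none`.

Answer: S4

Derivation:
Op 1: conn=48 S1=24 S2=24 S3=24 S4=24 blocked=[]
Op 2: conn=34 S1=24 S2=24 S3=24 S4=10 blocked=[]
Op 3: conn=34 S1=35 S2=24 S3=24 S4=10 blocked=[]
Op 4: conn=19 S1=20 S2=24 S3=24 S4=10 blocked=[]
Op 5: conn=9 S1=10 S2=24 S3=24 S4=10 blocked=[]
Op 6: conn=28 S1=10 S2=24 S3=24 S4=10 blocked=[]
Op 7: conn=8 S1=10 S2=24 S3=24 S4=-10 blocked=[4]
Op 8: conn=8 S1=10 S2=24 S3=29 S4=-10 blocked=[4]
Op 9: conn=8 S1=10 S2=45 S3=29 S4=-10 blocked=[4]
Op 10: conn=21 S1=10 S2=45 S3=29 S4=-10 blocked=[4]
Op 11: conn=8 S1=10 S2=45 S3=29 S4=-23 blocked=[4]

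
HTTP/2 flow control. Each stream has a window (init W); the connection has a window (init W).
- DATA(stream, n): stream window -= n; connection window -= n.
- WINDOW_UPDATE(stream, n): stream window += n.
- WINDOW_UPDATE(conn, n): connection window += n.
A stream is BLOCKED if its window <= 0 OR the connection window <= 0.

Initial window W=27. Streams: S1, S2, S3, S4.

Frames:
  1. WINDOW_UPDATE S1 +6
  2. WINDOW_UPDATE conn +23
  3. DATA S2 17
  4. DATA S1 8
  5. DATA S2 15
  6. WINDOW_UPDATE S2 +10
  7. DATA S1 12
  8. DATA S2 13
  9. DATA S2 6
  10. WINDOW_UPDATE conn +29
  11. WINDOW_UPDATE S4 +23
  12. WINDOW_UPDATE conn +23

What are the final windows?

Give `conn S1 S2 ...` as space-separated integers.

Op 1: conn=27 S1=33 S2=27 S3=27 S4=27 blocked=[]
Op 2: conn=50 S1=33 S2=27 S3=27 S4=27 blocked=[]
Op 3: conn=33 S1=33 S2=10 S3=27 S4=27 blocked=[]
Op 4: conn=25 S1=25 S2=10 S3=27 S4=27 blocked=[]
Op 5: conn=10 S1=25 S2=-5 S3=27 S4=27 blocked=[2]
Op 6: conn=10 S1=25 S2=5 S3=27 S4=27 blocked=[]
Op 7: conn=-2 S1=13 S2=5 S3=27 S4=27 blocked=[1, 2, 3, 4]
Op 8: conn=-15 S1=13 S2=-8 S3=27 S4=27 blocked=[1, 2, 3, 4]
Op 9: conn=-21 S1=13 S2=-14 S3=27 S4=27 blocked=[1, 2, 3, 4]
Op 10: conn=8 S1=13 S2=-14 S3=27 S4=27 blocked=[2]
Op 11: conn=8 S1=13 S2=-14 S3=27 S4=50 blocked=[2]
Op 12: conn=31 S1=13 S2=-14 S3=27 S4=50 blocked=[2]

Answer: 31 13 -14 27 50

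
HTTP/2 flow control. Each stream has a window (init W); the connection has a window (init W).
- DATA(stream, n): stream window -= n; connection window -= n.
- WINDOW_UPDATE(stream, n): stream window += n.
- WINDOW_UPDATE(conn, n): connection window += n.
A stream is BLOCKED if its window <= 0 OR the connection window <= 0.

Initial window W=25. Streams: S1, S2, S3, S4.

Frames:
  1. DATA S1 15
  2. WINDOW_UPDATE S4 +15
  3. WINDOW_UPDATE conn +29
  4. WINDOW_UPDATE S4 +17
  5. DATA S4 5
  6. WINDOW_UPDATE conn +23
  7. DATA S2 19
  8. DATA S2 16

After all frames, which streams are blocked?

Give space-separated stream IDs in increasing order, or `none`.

Op 1: conn=10 S1=10 S2=25 S3=25 S4=25 blocked=[]
Op 2: conn=10 S1=10 S2=25 S3=25 S4=40 blocked=[]
Op 3: conn=39 S1=10 S2=25 S3=25 S4=40 blocked=[]
Op 4: conn=39 S1=10 S2=25 S3=25 S4=57 blocked=[]
Op 5: conn=34 S1=10 S2=25 S3=25 S4=52 blocked=[]
Op 6: conn=57 S1=10 S2=25 S3=25 S4=52 blocked=[]
Op 7: conn=38 S1=10 S2=6 S3=25 S4=52 blocked=[]
Op 8: conn=22 S1=10 S2=-10 S3=25 S4=52 blocked=[2]

Answer: S2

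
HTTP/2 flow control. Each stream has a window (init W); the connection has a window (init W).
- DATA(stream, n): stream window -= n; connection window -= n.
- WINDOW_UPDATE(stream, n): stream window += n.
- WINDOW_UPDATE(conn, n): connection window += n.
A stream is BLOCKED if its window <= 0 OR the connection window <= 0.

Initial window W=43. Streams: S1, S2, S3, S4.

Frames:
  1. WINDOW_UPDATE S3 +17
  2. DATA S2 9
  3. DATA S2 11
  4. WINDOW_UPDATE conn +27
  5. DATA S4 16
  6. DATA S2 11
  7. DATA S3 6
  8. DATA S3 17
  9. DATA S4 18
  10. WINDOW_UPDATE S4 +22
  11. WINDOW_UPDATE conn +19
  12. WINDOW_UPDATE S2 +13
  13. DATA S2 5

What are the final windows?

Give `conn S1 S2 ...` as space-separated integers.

Answer: -4 43 20 37 31

Derivation:
Op 1: conn=43 S1=43 S2=43 S3=60 S4=43 blocked=[]
Op 2: conn=34 S1=43 S2=34 S3=60 S4=43 blocked=[]
Op 3: conn=23 S1=43 S2=23 S3=60 S4=43 blocked=[]
Op 4: conn=50 S1=43 S2=23 S3=60 S4=43 blocked=[]
Op 5: conn=34 S1=43 S2=23 S3=60 S4=27 blocked=[]
Op 6: conn=23 S1=43 S2=12 S3=60 S4=27 blocked=[]
Op 7: conn=17 S1=43 S2=12 S3=54 S4=27 blocked=[]
Op 8: conn=0 S1=43 S2=12 S3=37 S4=27 blocked=[1, 2, 3, 4]
Op 9: conn=-18 S1=43 S2=12 S3=37 S4=9 blocked=[1, 2, 3, 4]
Op 10: conn=-18 S1=43 S2=12 S3=37 S4=31 blocked=[1, 2, 3, 4]
Op 11: conn=1 S1=43 S2=12 S3=37 S4=31 blocked=[]
Op 12: conn=1 S1=43 S2=25 S3=37 S4=31 blocked=[]
Op 13: conn=-4 S1=43 S2=20 S3=37 S4=31 blocked=[1, 2, 3, 4]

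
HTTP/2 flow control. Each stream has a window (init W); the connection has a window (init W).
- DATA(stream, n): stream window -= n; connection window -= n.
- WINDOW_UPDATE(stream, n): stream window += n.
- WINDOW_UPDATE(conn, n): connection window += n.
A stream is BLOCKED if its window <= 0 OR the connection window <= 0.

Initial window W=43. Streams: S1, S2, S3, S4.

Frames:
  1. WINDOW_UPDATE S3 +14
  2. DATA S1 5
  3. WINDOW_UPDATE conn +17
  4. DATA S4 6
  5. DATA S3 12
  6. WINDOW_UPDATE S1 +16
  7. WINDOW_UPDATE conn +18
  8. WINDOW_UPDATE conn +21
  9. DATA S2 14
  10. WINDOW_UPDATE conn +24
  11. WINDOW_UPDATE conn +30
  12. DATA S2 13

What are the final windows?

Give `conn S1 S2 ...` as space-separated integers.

Answer: 103 54 16 45 37

Derivation:
Op 1: conn=43 S1=43 S2=43 S3=57 S4=43 blocked=[]
Op 2: conn=38 S1=38 S2=43 S3=57 S4=43 blocked=[]
Op 3: conn=55 S1=38 S2=43 S3=57 S4=43 blocked=[]
Op 4: conn=49 S1=38 S2=43 S3=57 S4=37 blocked=[]
Op 5: conn=37 S1=38 S2=43 S3=45 S4=37 blocked=[]
Op 6: conn=37 S1=54 S2=43 S3=45 S4=37 blocked=[]
Op 7: conn=55 S1=54 S2=43 S3=45 S4=37 blocked=[]
Op 8: conn=76 S1=54 S2=43 S3=45 S4=37 blocked=[]
Op 9: conn=62 S1=54 S2=29 S3=45 S4=37 blocked=[]
Op 10: conn=86 S1=54 S2=29 S3=45 S4=37 blocked=[]
Op 11: conn=116 S1=54 S2=29 S3=45 S4=37 blocked=[]
Op 12: conn=103 S1=54 S2=16 S3=45 S4=37 blocked=[]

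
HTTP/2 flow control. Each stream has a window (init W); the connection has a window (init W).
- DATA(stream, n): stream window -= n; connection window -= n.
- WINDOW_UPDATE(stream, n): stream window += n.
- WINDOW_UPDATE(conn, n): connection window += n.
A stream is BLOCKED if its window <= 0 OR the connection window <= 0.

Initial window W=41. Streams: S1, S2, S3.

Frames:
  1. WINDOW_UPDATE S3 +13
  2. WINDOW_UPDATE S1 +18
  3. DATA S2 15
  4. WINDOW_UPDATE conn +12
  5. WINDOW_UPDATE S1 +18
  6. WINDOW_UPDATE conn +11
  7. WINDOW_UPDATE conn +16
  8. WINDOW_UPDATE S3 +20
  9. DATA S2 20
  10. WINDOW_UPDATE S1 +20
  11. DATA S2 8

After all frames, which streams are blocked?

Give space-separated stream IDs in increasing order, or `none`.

Op 1: conn=41 S1=41 S2=41 S3=54 blocked=[]
Op 2: conn=41 S1=59 S2=41 S3=54 blocked=[]
Op 3: conn=26 S1=59 S2=26 S3=54 blocked=[]
Op 4: conn=38 S1=59 S2=26 S3=54 blocked=[]
Op 5: conn=38 S1=77 S2=26 S3=54 blocked=[]
Op 6: conn=49 S1=77 S2=26 S3=54 blocked=[]
Op 7: conn=65 S1=77 S2=26 S3=54 blocked=[]
Op 8: conn=65 S1=77 S2=26 S3=74 blocked=[]
Op 9: conn=45 S1=77 S2=6 S3=74 blocked=[]
Op 10: conn=45 S1=97 S2=6 S3=74 blocked=[]
Op 11: conn=37 S1=97 S2=-2 S3=74 blocked=[2]

Answer: S2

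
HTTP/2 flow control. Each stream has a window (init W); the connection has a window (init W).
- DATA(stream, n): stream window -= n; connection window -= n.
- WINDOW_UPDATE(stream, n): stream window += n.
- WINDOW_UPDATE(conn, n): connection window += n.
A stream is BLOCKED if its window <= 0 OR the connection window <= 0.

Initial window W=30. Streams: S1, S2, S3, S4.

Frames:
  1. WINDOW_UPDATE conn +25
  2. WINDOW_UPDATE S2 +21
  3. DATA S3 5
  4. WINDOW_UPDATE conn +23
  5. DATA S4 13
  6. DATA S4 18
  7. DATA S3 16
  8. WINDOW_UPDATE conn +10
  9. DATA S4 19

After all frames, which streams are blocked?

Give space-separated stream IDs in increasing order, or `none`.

Answer: S4

Derivation:
Op 1: conn=55 S1=30 S2=30 S3=30 S4=30 blocked=[]
Op 2: conn=55 S1=30 S2=51 S3=30 S4=30 blocked=[]
Op 3: conn=50 S1=30 S2=51 S3=25 S4=30 blocked=[]
Op 4: conn=73 S1=30 S2=51 S3=25 S4=30 blocked=[]
Op 5: conn=60 S1=30 S2=51 S3=25 S4=17 blocked=[]
Op 6: conn=42 S1=30 S2=51 S3=25 S4=-1 blocked=[4]
Op 7: conn=26 S1=30 S2=51 S3=9 S4=-1 blocked=[4]
Op 8: conn=36 S1=30 S2=51 S3=9 S4=-1 blocked=[4]
Op 9: conn=17 S1=30 S2=51 S3=9 S4=-20 blocked=[4]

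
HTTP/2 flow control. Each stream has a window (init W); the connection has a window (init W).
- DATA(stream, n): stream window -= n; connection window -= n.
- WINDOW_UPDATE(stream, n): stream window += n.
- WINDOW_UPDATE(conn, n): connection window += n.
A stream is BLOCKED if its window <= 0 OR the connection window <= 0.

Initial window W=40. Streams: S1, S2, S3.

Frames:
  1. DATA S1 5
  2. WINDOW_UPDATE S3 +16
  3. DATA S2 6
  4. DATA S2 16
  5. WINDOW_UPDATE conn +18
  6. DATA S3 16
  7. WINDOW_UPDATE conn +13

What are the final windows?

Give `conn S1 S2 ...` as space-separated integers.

Op 1: conn=35 S1=35 S2=40 S3=40 blocked=[]
Op 2: conn=35 S1=35 S2=40 S3=56 blocked=[]
Op 3: conn=29 S1=35 S2=34 S3=56 blocked=[]
Op 4: conn=13 S1=35 S2=18 S3=56 blocked=[]
Op 5: conn=31 S1=35 S2=18 S3=56 blocked=[]
Op 6: conn=15 S1=35 S2=18 S3=40 blocked=[]
Op 7: conn=28 S1=35 S2=18 S3=40 blocked=[]

Answer: 28 35 18 40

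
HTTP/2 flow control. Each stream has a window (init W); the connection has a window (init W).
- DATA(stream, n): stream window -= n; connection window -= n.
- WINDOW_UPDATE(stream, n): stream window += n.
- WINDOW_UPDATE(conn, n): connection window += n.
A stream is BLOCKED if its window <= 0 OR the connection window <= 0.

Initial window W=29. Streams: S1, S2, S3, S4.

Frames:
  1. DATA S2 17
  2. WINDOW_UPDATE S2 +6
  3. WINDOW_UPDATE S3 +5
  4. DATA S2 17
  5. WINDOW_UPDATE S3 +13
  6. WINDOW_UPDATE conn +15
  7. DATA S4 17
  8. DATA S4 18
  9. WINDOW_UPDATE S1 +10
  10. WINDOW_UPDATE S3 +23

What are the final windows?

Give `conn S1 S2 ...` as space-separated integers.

Answer: -25 39 1 70 -6

Derivation:
Op 1: conn=12 S1=29 S2=12 S3=29 S4=29 blocked=[]
Op 2: conn=12 S1=29 S2=18 S3=29 S4=29 blocked=[]
Op 3: conn=12 S1=29 S2=18 S3=34 S4=29 blocked=[]
Op 4: conn=-5 S1=29 S2=1 S3=34 S4=29 blocked=[1, 2, 3, 4]
Op 5: conn=-5 S1=29 S2=1 S3=47 S4=29 blocked=[1, 2, 3, 4]
Op 6: conn=10 S1=29 S2=1 S3=47 S4=29 blocked=[]
Op 7: conn=-7 S1=29 S2=1 S3=47 S4=12 blocked=[1, 2, 3, 4]
Op 8: conn=-25 S1=29 S2=1 S3=47 S4=-6 blocked=[1, 2, 3, 4]
Op 9: conn=-25 S1=39 S2=1 S3=47 S4=-6 blocked=[1, 2, 3, 4]
Op 10: conn=-25 S1=39 S2=1 S3=70 S4=-6 blocked=[1, 2, 3, 4]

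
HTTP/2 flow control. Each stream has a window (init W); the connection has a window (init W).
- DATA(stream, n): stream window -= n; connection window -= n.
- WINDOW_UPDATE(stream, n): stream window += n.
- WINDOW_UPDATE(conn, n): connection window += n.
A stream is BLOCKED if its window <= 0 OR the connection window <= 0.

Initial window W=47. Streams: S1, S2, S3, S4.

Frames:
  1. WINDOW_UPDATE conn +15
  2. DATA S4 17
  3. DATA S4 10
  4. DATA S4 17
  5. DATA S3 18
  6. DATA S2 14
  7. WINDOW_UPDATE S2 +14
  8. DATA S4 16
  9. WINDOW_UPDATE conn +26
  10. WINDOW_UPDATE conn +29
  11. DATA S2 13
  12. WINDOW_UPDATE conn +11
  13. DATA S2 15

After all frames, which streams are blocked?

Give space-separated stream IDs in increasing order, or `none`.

Op 1: conn=62 S1=47 S2=47 S3=47 S4=47 blocked=[]
Op 2: conn=45 S1=47 S2=47 S3=47 S4=30 blocked=[]
Op 3: conn=35 S1=47 S2=47 S3=47 S4=20 blocked=[]
Op 4: conn=18 S1=47 S2=47 S3=47 S4=3 blocked=[]
Op 5: conn=0 S1=47 S2=47 S3=29 S4=3 blocked=[1, 2, 3, 4]
Op 6: conn=-14 S1=47 S2=33 S3=29 S4=3 blocked=[1, 2, 3, 4]
Op 7: conn=-14 S1=47 S2=47 S3=29 S4=3 blocked=[1, 2, 3, 4]
Op 8: conn=-30 S1=47 S2=47 S3=29 S4=-13 blocked=[1, 2, 3, 4]
Op 9: conn=-4 S1=47 S2=47 S3=29 S4=-13 blocked=[1, 2, 3, 4]
Op 10: conn=25 S1=47 S2=47 S3=29 S4=-13 blocked=[4]
Op 11: conn=12 S1=47 S2=34 S3=29 S4=-13 blocked=[4]
Op 12: conn=23 S1=47 S2=34 S3=29 S4=-13 blocked=[4]
Op 13: conn=8 S1=47 S2=19 S3=29 S4=-13 blocked=[4]

Answer: S4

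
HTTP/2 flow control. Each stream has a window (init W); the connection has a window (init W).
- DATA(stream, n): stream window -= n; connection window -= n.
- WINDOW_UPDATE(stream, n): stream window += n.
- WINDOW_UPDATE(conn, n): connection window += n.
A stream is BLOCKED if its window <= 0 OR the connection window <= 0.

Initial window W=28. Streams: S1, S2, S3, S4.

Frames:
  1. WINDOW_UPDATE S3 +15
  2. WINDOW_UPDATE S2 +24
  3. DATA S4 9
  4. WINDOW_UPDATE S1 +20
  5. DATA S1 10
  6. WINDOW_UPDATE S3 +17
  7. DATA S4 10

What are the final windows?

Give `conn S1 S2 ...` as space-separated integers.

Op 1: conn=28 S1=28 S2=28 S3=43 S4=28 blocked=[]
Op 2: conn=28 S1=28 S2=52 S3=43 S4=28 blocked=[]
Op 3: conn=19 S1=28 S2=52 S3=43 S4=19 blocked=[]
Op 4: conn=19 S1=48 S2=52 S3=43 S4=19 blocked=[]
Op 5: conn=9 S1=38 S2=52 S3=43 S4=19 blocked=[]
Op 6: conn=9 S1=38 S2=52 S3=60 S4=19 blocked=[]
Op 7: conn=-1 S1=38 S2=52 S3=60 S4=9 blocked=[1, 2, 3, 4]

Answer: -1 38 52 60 9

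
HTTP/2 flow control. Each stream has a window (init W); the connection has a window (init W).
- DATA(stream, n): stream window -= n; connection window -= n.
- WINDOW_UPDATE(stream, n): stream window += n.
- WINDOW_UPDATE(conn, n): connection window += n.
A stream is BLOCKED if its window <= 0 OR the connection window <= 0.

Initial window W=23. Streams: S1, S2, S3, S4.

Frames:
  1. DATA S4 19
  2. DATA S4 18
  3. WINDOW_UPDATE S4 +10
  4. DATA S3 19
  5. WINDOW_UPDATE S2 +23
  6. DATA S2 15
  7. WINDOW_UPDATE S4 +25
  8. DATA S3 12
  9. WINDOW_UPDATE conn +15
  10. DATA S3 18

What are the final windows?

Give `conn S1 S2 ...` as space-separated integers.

Op 1: conn=4 S1=23 S2=23 S3=23 S4=4 blocked=[]
Op 2: conn=-14 S1=23 S2=23 S3=23 S4=-14 blocked=[1, 2, 3, 4]
Op 3: conn=-14 S1=23 S2=23 S3=23 S4=-4 blocked=[1, 2, 3, 4]
Op 4: conn=-33 S1=23 S2=23 S3=4 S4=-4 blocked=[1, 2, 3, 4]
Op 5: conn=-33 S1=23 S2=46 S3=4 S4=-4 blocked=[1, 2, 3, 4]
Op 6: conn=-48 S1=23 S2=31 S3=4 S4=-4 blocked=[1, 2, 3, 4]
Op 7: conn=-48 S1=23 S2=31 S3=4 S4=21 blocked=[1, 2, 3, 4]
Op 8: conn=-60 S1=23 S2=31 S3=-8 S4=21 blocked=[1, 2, 3, 4]
Op 9: conn=-45 S1=23 S2=31 S3=-8 S4=21 blocked=[1, 2, 3, 4]
Op 10: conn=-63 S1=23 S2=31 S3=-26 S4=21 blocked=[1, 2, 3, 4]

Answer: -63 23 31 -26 21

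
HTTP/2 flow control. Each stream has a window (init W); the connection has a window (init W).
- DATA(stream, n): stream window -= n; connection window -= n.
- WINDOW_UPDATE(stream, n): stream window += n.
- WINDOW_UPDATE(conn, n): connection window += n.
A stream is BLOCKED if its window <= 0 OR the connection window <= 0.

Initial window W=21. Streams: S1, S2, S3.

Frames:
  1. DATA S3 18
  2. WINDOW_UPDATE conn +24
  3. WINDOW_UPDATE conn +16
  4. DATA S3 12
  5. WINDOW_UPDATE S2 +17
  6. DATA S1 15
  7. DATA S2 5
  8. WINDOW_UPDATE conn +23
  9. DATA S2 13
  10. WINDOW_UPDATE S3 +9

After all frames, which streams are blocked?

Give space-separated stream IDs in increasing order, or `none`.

Answer: S3

Derivation:
Op 1: conn=3 S1=21 S2=21 S3=3 blocked=[]
Op 2: conn=27 S1=21 S2=21 S3=3 blocked=[]
Op 3: conn=43 S1=21 S2=21 S3=3 blocked=[]
Op 4: conn=31 S1=21 S2=21 S3=-9 blocked=[3]
Op 5: conn=31 S1=21 S2=38 S3=-9 blocked=[3]
Op 6: conn=16 S1=6 S2=38 S3=-9 blocked=[3]
Op 7: conn=11 S1=6 S2=33 S3=-9 blocked=[3]
Op 8: conn=34 S1=6 S2=33 S3=-9 blocked=[3]
Op 9: conn=21 S1=6 S2=20 S3=-9 blocked=[3]
Op 10: conn=21 S1=6 S2=20 S3=0 blocked=[3]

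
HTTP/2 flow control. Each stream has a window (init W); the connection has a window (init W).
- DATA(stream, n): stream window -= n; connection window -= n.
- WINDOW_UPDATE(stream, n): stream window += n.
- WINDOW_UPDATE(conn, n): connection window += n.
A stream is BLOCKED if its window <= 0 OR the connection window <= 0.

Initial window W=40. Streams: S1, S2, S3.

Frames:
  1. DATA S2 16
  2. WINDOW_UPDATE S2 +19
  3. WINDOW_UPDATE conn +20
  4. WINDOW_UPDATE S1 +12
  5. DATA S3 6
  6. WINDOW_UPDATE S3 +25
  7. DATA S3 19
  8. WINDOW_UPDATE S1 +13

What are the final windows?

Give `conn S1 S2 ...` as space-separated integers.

Answer: 19 65 43 40

Derivation:
Op 1: conn=24 S1=40 S2=24 S3=40 blocked=[]
Op 2: conn=24 S1=40 S2=43 S3=40 blocked=[]
Op 3: conn=44 S1=40 S2=43 S3=40 blocked=[]
Op 4: conn=44 S1=52 S2=43 S3=40 blocked=[]
Op 5: conn=38 S1=52 S2=43 S3=34 blocked=[]
Op 6: conn=38 S1=52 S2=43 S3=59 blocked=[]
Op 7: conn=19 S1=52 S2=43 S3=40 blocked=[]
Op 8: conn=19 S1=65 S2=43 S3=40 blocked=[]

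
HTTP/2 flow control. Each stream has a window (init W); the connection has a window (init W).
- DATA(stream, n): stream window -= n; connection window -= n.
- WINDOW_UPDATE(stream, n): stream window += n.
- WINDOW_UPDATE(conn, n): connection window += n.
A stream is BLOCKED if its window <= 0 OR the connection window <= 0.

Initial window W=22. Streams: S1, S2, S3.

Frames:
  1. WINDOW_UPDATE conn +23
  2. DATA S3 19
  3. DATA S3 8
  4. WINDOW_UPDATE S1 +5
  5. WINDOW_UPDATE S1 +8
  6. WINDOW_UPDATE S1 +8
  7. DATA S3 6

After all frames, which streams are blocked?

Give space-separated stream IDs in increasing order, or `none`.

Answer: S3

Derivation:
Op 1: conn=45 S1=22 S2=22 S3=22 blocked=[]
Op 2: conn=26 S1=22 S2=22 S3=3 blocked=[]
Op 3: conn=18 S1=22 S2=22 S3=-5 blocked=[3]
Op 4: conn=18 S1=27 S2=22 S3=-5 blocked=[3]
Op 5: conn=18 S1=35 S2=22 S3=-5 blocked=[3]
Op 6: conn=18 S1=43 S2=22 S3=-5 blocked=[3]
Op 7: conn=12 S1=43 S2=22 S3=-11 blocked=[3]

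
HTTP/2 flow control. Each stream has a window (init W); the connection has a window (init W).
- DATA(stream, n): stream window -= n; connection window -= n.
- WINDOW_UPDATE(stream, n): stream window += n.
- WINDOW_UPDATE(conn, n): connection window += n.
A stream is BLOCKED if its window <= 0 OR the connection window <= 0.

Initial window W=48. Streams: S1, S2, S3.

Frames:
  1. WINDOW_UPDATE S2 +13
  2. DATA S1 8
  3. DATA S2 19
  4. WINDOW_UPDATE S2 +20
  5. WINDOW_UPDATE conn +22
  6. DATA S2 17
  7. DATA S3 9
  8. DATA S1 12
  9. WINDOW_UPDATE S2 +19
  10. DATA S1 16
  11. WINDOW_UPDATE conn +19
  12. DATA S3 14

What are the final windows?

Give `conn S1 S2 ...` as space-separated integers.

Answer: -6 12 64 25

Derivation:
Op 1: conn=48 S1=48 S2=61 S3=48 blocked=[]
Op 2: conn=40 S1=40 S2=61 S3=48 blocked=[]
Op 3: conn=21 S1=40 S2=42 S3=48 blocked=[]
Op 4: conn=21 S1=40 S2=62 S3=48 blocked=[]
Op 5: conn=43 S1=40 S2=62 S3=48 blocked=[]
Op 6: conn=26 S1=40 S2=45 S3=48 blocked=[]
Op 7: conn=17 S1=40 S2=45 S3=39 blocked=[]
Op 8: conn=5 S1=28 S2=45 S3=39 blocked=[]
Op 9: conn=5 S1=28 S2=64 S3=39 blocked=[]
Op 10: conn=-11 S1=12 S2=64 S3=39 blocked=[1, 2, 3]
Op 11: conn=8 S1=12 S2=64 S3=39 blocked=[]
Op 12: conn=-6 S1=12 S2=64 S3=25 blocked=[1, 2, 3]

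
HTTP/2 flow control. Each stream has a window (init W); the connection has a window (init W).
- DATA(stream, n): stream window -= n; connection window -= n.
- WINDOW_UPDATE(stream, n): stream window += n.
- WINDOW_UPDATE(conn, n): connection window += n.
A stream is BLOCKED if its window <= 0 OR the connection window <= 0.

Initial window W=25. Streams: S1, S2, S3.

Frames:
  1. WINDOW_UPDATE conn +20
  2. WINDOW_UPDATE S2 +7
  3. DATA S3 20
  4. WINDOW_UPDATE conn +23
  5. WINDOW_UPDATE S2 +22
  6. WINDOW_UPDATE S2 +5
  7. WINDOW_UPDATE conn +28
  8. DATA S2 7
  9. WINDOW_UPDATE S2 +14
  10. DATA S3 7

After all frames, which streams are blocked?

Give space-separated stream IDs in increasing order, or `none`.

Answer: S3

Derivation:
Op 1: conn=45 S1=25 S2=25 S3=25 blocked=[]
Op 2: conn=45 S1=25 S2=32 S3=25 blocked=[]
Op 3: conn=25 S1=25 S2=32 S3=5 blocked=[]
Op 4: conn=48 S1=25 S2=32 S3=5 blocked=[]
Op 5: conn=48 S1=25 S2=54 S3=5 blocked=[]
Op 6: conn=48 S1=25 S2=59 S3=5 blocked=[]
Op 7: conn=76 S1=25 S2=59 S3=5 blocked=[]
Op 8: conn=69 S1=25 S2=52 S3=5 blocked=[]
Op 9: conn=69 S1=25 S2=66 S3=5 blocked=[]
Op 10: conn=62 S1=25 S2=66 S3=-2 blocked=[3]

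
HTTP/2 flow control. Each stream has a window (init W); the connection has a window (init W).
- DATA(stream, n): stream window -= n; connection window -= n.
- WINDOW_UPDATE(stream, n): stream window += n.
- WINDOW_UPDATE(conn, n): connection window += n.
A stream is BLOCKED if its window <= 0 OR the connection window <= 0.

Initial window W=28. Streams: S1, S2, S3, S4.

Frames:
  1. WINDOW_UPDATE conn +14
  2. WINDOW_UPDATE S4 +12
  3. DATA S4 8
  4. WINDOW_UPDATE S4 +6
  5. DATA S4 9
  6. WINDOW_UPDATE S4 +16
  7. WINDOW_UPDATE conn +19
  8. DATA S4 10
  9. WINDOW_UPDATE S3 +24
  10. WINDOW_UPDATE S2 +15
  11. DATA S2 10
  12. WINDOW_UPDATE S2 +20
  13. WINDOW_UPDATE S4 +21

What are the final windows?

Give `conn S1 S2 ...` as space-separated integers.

Op 1: conn=42 S1=28 S2=28 S3=28 S4=28 blocked=[]
Op 2: conn=42 S1=28 S2=28 S3=28 S4=40 blocked=[]
Op 3: conn=34 S1=28 S2=28 S3=28 S4=32 blocked=[]
Op 4: conn=34 S1=28 S2=28 S3=28 S4=38 blocked=[]
Op 5: conn=25 S1=28 S2=28 S3=28 S4=29 blocked=[]
Op 6: conn=25 S1=28 S2=28 S3=28 S4=45 blocked=[]
Op 7: conn=44 S1=28 S2=28 S3=28 S4=45 blocked=[]
Op 8: conn=34 S1=28 S2=28 S3=28 S4=35 blocked=[]
Op 9: conn=34 S1=28 S2=28 S3=52 S4=35 blocked=[]
Op 10: conn=34 S1=28 S2=43 S3=52 S4=35 blocked=[]
Op 11: conn=24 S1=28 S2=33 S3=52 S4=35 blocked=[]
Op 12: conn=24 S1=28 S2=53 S3=52 S4=35 blocked=[]
Op 13: conn=24 S1=28 S2=53 S3=52 S4=56 blocked=[]

Answer: 24 28 53 52 56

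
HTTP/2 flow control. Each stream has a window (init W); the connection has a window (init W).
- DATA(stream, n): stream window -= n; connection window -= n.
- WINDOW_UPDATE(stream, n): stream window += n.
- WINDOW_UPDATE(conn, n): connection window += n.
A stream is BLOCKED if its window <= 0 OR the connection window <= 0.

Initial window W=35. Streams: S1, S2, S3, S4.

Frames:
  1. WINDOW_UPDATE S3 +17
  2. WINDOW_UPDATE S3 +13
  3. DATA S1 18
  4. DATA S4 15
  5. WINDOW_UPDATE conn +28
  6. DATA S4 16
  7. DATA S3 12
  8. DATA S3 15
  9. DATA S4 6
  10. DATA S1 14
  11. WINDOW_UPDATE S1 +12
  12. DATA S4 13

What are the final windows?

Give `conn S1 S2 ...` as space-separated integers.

Answer: -46 15 35 38 -15

Derivation:
Op 1: conn=35 S1=35 S2=35 S3=52 S4=35 blocked=[]
Op 2: conn=35 S1=35 S2=35 S3=65 S4=35 blocked=[]
Op 3: conn=17 S1=17 S2=35 S3=65 S4=35 blocked=[]
Op 4: conn=2 S1=17 S2=35 S3=65 S4=20 blocked=[]
Op 5: conn=30 S1=17 S2=35 S3=65 S4=20 blocked=[]
Op 6: conn=14 S1=17 S2=35 S3=65 S4=4 blocked=[]
Op 7: conn=2 S1=17 S2=35 S3=53 S4=4 blocked=[]
Op 8: conn=-13 S1=17 S2=35 S3=38 S4=4 blocked=[1, 2, 3, 4]
Op 9: conn=-19 S1=17 S2=35 S3=38 S4=-2 blocked=[1, 2, 3, 4]
Op 10: conn=-33 S1=3 S2=35 S3=38 S4=-2 blocked=[1, 2, 3, 4]
Op 11: conn=-33 S1=15 S2=35 S3=38 S4=-2 blocked=[1, 2, 3, 4]
Op 12: conn=-46 S1=15 S2=35 S3=38 S4=-15 blocked=[1, 2, 3, 4]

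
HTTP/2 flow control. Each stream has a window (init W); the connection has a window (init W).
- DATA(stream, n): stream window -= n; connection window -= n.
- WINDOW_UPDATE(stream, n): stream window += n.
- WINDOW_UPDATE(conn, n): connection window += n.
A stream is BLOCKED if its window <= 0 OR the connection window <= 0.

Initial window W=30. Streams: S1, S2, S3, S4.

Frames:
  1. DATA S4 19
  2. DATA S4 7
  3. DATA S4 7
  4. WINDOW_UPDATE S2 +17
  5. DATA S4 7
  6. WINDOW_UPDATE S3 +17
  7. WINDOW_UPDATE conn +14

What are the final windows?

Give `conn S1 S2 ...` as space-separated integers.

Op 1: conn=11 S1=30 S2=30 S3=30 S4=11 blocked=[]
Op 2: conn=4 S1=30 S2=30 S3=30 S4=4 blocked=[]
Op 3: conn=-3 S1=30 S2=30 S3=30 S4=-3 blocked=[1, 2, 3, 4]
Op 4: conn=-3 S1=30 S2=47 S3=30 S4=-3 blocked=[1, 2, 3, 4]
Op 5: conn=-10 S1=30 S2=47 S3=30 S4=-10 blocked=[1, 2, 3, 4]
Op 6: conn=-10 S1=30 S2=47 S3=47 S4=-10 blocked=[1, 2, 3, 4]
Op 7: conn=4 S1=30 S2=47 S3=47 S4=-10 blocked=[4]

Answer: 4 30 47 47 -10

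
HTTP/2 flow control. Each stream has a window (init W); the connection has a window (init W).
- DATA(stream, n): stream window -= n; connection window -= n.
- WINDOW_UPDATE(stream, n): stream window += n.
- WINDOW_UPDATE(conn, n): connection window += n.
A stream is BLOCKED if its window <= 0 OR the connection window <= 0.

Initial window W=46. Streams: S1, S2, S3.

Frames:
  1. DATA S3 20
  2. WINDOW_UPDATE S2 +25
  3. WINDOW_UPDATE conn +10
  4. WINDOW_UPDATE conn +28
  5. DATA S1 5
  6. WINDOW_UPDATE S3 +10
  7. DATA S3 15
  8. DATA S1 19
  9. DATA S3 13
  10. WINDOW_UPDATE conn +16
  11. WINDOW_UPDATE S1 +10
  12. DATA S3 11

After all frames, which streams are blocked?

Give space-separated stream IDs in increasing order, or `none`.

Op 1: conn=26 S1=46 S2=46 S3=26 blocked=[]
Op 2: conn=26 S1=46 S2=71 S3=26 blocked=[]
Op 3: conn=36 S1=46 S2=71 S3=26 blocked=[]
Op 4: conn=64 S1=46 S2=71 S3=26 blocked=[]
Op 5: conn=59 S1=41 S2=71 S3=26 blocked=[]
Op 6: conn=59 S1=41 S2=71 S3=36 blocked=[]
Op 7: conn=44 S1=41 S2=71 S3=21 blocked=[]
Op 8: conn=25 S1=22 S2=71 S3=21 blocked=[]
Op 9: conn=12 S1=22 S2=71 S3=8 blocked=[]
Op 10: conn=28 S1=22 S2=71 S3=8 blocked=[]
Op 11: conn=28 S1=32 S2=71 S3=8 blocked=[]
Op 12: conn=17 S1=32 S2=71 S3=-3 blocked=[3]

Answer: S3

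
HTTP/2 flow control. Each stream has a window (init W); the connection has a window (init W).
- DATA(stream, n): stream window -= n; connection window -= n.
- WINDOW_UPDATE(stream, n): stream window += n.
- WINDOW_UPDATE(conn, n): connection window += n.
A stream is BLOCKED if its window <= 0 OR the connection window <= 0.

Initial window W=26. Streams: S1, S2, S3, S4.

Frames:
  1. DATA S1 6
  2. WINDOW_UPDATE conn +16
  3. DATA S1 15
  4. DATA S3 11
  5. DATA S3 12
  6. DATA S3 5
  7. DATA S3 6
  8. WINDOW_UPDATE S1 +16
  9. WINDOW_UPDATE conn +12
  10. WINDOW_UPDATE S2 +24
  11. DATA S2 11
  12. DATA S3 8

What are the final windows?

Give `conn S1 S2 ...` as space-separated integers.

Answer: -20 21 39 -16 26

Derivation:
Op 1: conn=20 S1=20 S2=26 S3=26 S4=26 blocked=[]
Op 2: conn=36 S1=20 S2=26 S3=26 S4=26 blocked=[]
Op 3: conn=21 S1=5 S2=26 S3=26 S4=26 blocked=[]
Op 4: conn=10 S1=5 S2=26 S3=15 S4=26 blocked=[]
Op 5: conn=-2 S1=5 S2=26 S3=3 S4=26 blocked=[1, 2, 3, 4]
Op 6: conn=-7 S1=5 S2=26 S3=-2 S4=26 blocked=[1, 2, 3, 4]
Op 7: conn=-13 S1=5 S2=26 S3=-8 S4=26 blocked=[1, 2, 3, 4]
Op 8: conn=-13 S1=21 S2=26 S3=-8 S4=26 blocked=[1, 2, 3, 4]
Op 9: conn=-1 S1=21 S2=26 S3=-8 S4=26 blocked=[1, 2, 3, 4]
Op 10: conn=-1 S1=21 S2=50 S3=-8 S4=26 blocked=[1, 2, 3, 4]
Op 11: conn=-12 S1=21 S2=39 S3=-8 S4=26 blocked=[1, 2, 3, 4]
Op 12: conn=-20 S1=21 S2=39 S3=-16 S4=26 blocked=[1, 2, 3, 4]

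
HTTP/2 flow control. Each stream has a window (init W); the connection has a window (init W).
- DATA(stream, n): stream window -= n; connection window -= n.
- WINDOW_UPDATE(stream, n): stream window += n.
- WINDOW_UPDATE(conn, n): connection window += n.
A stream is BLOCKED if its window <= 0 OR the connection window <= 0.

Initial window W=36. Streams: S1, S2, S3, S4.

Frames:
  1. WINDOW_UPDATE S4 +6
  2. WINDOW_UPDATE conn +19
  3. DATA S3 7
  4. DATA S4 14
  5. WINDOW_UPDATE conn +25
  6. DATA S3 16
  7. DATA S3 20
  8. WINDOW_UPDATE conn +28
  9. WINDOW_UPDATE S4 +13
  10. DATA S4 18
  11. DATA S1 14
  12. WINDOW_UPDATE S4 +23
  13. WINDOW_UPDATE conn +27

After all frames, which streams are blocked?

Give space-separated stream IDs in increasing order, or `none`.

Answer: S3

Derivation:
Op 1: conn=36 S1=36 S2=36 S3=36 S4=42 blocked=[]
Op 2: conn=55 S1=36 S2=36 S3=36 S4=42 blocked=[]
Op 3: conn=48 S1=36 S2=36 S3=29 S4=42 blocked=[]
Op 4: conn=34 S1=36 S2=36 S3=29 S4=28 blocked=[]
Op 5: conn=59 S1=36 S2=36 S3=29 S4=28 blocked=[]
Op 6: conn=43 S1=36 S2=36 S3=13 S4=28 blocked=[]
Op 7: conn=23 S1=36 S2=36 S3=-7 S4=28 blocked=[3]
Op 8: conn=51 S1=36 S2=36 S3=-7 S4=28 blocked=[3]
Op 9: conn=51 S1=36 S2=36 S3=-7 S4=41 blocked=[3]
Op 10: conn=33 S1=36 S2=36 S3=-7 S4=23 blocked=[3]
Op 11: conn=19 S1=22 S2=36 S3=-7 S4=23 blocked=[3]
Op 12: conn=19 S1=22 S2=36 S3=-7 S4=46 blocked=[3]
Op 13: conn=46 S1=22 S2=36 S3=-7 S4=46 blocked=[3]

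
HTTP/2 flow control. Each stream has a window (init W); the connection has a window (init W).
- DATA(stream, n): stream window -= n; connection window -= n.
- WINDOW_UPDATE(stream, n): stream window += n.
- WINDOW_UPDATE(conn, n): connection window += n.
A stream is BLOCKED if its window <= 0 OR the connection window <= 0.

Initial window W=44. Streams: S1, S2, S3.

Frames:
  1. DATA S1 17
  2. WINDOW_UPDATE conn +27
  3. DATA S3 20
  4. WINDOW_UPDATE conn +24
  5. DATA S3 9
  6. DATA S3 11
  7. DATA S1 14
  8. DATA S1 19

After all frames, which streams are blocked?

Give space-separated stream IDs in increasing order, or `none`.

Op 1: conn=27 S1=27 S2=44 S3=44 blocked=[]
Op 2: conn=54 S1=27 S2=44 S3=44 blocked=[]
Op 3: conn=34 S1=27 S2=44 S3=24 blocked=[]
Op 4: conn=58 S1=27 S2=44 S3=24 blocked=[]
Op 5: conn=49 S1=27 S2=44 S3=15 blocked=[]
Op 6: conn=38 S1=27 S2=44 S3=4 blocked=[]
Op 7: conn=24 S1=13 S2=44 S3=4 blocked=[]
Op 8: conn=5 S1=-6 S2=44 S3=4 blocked=[1]

Answer: S1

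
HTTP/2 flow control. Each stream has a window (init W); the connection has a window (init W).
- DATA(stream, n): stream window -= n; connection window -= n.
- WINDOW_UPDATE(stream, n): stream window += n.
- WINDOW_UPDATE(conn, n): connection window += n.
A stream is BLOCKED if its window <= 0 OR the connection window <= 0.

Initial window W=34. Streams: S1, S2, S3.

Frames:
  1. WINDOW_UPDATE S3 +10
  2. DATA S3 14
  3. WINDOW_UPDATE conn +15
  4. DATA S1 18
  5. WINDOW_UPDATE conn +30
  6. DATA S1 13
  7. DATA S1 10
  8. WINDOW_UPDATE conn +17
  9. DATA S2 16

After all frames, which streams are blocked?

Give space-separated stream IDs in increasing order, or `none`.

Op 1: conn=34 S1=34 S2=34 S3=44 blocked=[]
Op 2: conn=20 S1=34 S2=34 S3=30 blocked=[]
Op 3: conn=35 S1=34 S2=34 S3=30 blocked=[]
Op 4: conn=17 S1=16 S2=34 S3=30 blocked=[]
Op 5: conn=47 S1=16 S2=34 S3=30 blocked=[]
Op 6: conn=34 S1=3 S2=34 S3=30 blocked=[]
Op 7: conn=24 S1=-7 S2=34 S3=30 blocked=[1]
Op 8: conn=41 S1=-7 S2=34 S3=30 blocked=[1]
Op 9: conn=25 S1=-7 S2=18 S3=30 blocked=[1]

Answer: S1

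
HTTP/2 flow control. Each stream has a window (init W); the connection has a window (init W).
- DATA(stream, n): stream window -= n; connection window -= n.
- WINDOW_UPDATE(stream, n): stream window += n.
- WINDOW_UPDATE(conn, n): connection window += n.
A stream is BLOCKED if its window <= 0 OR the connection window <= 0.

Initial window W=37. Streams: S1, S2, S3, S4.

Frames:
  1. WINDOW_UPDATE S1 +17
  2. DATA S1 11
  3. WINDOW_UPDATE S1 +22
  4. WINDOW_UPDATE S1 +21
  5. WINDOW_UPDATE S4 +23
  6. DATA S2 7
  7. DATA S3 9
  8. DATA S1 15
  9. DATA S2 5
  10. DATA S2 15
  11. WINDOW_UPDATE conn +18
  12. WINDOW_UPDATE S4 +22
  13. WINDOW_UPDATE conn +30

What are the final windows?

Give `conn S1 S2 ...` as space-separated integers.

Op 1: conn=37 S1=54 S2=37 S3=37 S4=37 blocked=[]
Op 2: conn=26 S1=43 S2=37 S3=37 S4=37 blocked=[]
Op 3: conn=26 S1=65 S2=37 S3=37 S4=37 blocked=[]
Op 4: conn=26 S1=86 S2=37 S3=37 S4=37 blocked=[]
Op 5: conn=26 S1=86 S2=37 S3=37 S4=60 blocked=[]
Op 6: conn=19 S1=86 S2=30 S3=37 S4=60 blocked=[]
Op 7: conn=10 S1=86 S2=30 S3=28 S4=60 blocked=[]
Op 8: conn=-5 S1=71 S2=30 S3=28 S4=60 blocked=[1, 2, 3, 4]
Op 9: conn=-10 S1=71 S2=25 S3=28 S4=60 blocked=[1, 2, 3, 4]
Op 10: conn=-25 S1=71 S2=10 S3=28 S4=60 blocked=[1, 2, 3, 4]
Op 11: conn=-7 S1=71 S2=10 S3=28 S4=60 blocked=[1, 2, 3, 4]
Op 12: conn=-7 S1=71 S2=10 S3=28 S4=82 blocked=[1, 2, 3, 4]
Op 13: conn=23 S1=71 S2=10 S3=28 S4=82 blocked=[]

Answer: 23 71 10 28 82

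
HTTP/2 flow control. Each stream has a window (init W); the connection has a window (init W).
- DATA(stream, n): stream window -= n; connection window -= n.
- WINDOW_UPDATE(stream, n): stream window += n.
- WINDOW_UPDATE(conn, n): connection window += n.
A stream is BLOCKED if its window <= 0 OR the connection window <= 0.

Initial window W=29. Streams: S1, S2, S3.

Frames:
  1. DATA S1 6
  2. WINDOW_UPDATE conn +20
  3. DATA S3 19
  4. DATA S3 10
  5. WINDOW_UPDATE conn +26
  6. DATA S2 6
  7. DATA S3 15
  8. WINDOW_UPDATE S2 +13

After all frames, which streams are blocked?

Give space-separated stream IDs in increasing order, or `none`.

Answer: S3

Derivation:
Op 1: conn=23 S1=23 S2=29 S3=29 blocked=[]
Op 2: conn=43 S1=23 S2=29 S3=29 blocked=[]
Op 3: conn=24 S1=23 S2=29 S3=10 blocked=[]
Op 4: conn=14 S1=23 S2=29 S3=0 blocked=[3]
Op 5: conn=40 S1=23 S2=29 S3=0 blocked=[3]
Op 6: conn=34 S1=23 S2=23 S3=0 blocked=[3]
Op 7: conn=19 S1=23 S2=23 S3=-15 blocked=[3]
Op 8: conn=19 S1=23 S2=36 S3=-15 blocked=[3]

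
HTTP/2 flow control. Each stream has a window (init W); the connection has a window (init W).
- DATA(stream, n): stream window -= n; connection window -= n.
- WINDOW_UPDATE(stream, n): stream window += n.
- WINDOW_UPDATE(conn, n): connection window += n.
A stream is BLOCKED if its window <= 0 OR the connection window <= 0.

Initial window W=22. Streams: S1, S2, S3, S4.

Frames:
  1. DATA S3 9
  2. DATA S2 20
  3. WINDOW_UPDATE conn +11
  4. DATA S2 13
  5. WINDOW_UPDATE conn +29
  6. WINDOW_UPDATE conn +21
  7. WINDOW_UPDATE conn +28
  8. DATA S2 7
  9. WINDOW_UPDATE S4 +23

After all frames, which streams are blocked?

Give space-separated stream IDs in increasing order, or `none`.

Op 1: conn=13 S1=22 S2=22 S3=13 S4=22 blocked=[]
Op 2: conn=-7 S1=22 S2=2 S3=13 S4=22 blocked=[1, 2, 3, 4]
Op 3: conn=4 S1=22 S2=2 S3=13 S4=22 blocked=[]
Op 4: conn=-9 S1=22 S2=-11 S3=13 S4=22 blocked=[1, 2, 3, 4]
Op 5: conn=20 S1=22 S2=-11 S3=13 S4=22 blocked=[2]
Op 6: conn=41 S1=22 S2=-11 S3=13 S4=22 blocked=[2]
Op 7: conn=69 S1=22 S2=-11 S3=13 S4=22 blocked=[2]
Op 8: conn=62 S1=22 S2=-18 S3=13 S4=22 blocked=[2]
Op 9: conn=62 S1=22 S2=-18 S3=13 S4=45 blocked=[2]

Answer: S2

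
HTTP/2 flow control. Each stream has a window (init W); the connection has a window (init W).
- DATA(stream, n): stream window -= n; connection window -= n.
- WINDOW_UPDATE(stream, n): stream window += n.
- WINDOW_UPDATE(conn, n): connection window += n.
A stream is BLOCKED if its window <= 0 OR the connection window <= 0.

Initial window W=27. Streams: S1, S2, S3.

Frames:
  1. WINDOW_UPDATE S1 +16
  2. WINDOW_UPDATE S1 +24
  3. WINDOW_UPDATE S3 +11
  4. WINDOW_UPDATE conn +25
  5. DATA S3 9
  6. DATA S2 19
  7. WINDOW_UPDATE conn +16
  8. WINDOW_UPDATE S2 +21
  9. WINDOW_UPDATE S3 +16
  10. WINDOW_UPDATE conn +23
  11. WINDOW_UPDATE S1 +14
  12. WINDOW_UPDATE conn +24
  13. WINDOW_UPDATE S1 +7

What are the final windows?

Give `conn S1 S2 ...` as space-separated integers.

Answer: 87 88 29 45

Derivation:
Op 1: conn=27 S1=43 S2=27 S3=27 blocked=[]
Op 2: conn=27 S1=67 S2=27 S3=27 blocked=[]
Op 3: conn=27 S1=67 S2=27 S3=38 blocked=[]
Op 4: conn=52 S1=67 S2=27 S3=38 blocked=[]
Op 5: conn=43 S1=67 S2=27 S3=29 blocked=[]
Op 6: conn=24 S1=67 S2=8 S3=29 blocked=[]
Op 7: conn=40 S1=67 S2=8 S3=29 blocked=[]
Op 8: conn=40 S1=67 S2=29 S3=29 blocked=[]
Op 9: conn=40 S1=67 S2=29 S3=45 blocked=[]
Op 10: conn=63 S1=67 S2=29 S3=45 blocked=[]
Op 11: conn=63 S1=81 S2=29 S3=45 blocked=[]
Op 12: conn=87 S1=81 S2=29 S3=45 blocked=[]
Op 13: conn=87 S1=88 S2=29 S3=45 blocked=[]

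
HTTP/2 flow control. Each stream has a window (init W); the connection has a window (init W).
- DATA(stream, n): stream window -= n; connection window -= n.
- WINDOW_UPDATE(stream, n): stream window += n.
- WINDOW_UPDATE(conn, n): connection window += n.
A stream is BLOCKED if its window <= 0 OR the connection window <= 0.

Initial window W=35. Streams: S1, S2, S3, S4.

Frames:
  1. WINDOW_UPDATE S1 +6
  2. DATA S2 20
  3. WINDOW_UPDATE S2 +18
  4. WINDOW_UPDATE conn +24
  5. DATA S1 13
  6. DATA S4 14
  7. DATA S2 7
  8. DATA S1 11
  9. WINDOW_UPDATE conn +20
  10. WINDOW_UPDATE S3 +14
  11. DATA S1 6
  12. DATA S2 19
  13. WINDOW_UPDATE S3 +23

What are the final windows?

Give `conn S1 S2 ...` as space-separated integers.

Answer: -11 11 7 72 21

Derivation:
Op 1: conn=35 S1=41 S2=35 S3=35 S4=35 blocked=[]
Op 2: conn=15 S1=41 S2=15 S3=35 S4=35 blocked=[]
Op 3: conn=15 S1=41 S2=33 S3=35 S4=35 blocked=[]
Op 4: conn=39 S1=41 S2=33 S3=35 S4=35 blocked=[]
Op 5: conn=26 S1=28 S2=33 S3=35 S4=35 blocked=[]
Op 6: conn=12 S1=28 S2=33 S3=35 S4=21 blocked=[]
Op 7: conn=5 S1=28 S2=26 S3=35 S4=21 blocked=[]
Op 8: conn=-6 S1=17 S2=26 S3=35 S4=21 blocked=[1, 2, 3, 4]
Op 9: conn=14 S1=17 S2=26 S3=35 S4=21 blocked=[]
Op 10: conn=14 S1=17 S2=26 S3=49 S4=21 blocked=[]
Op 11: conn=8 S1=11 S2=26 S3=49 S4=21 blocked=[]
Op 12: conn=-11 S1=11 S2=7 S3=49 S4=21 blocked=[1, 2, 3, 4]
Op 13: conn=-11 S1=11 S2=7 S3=72 S4=21 blocked=[1, 2, 3, 4]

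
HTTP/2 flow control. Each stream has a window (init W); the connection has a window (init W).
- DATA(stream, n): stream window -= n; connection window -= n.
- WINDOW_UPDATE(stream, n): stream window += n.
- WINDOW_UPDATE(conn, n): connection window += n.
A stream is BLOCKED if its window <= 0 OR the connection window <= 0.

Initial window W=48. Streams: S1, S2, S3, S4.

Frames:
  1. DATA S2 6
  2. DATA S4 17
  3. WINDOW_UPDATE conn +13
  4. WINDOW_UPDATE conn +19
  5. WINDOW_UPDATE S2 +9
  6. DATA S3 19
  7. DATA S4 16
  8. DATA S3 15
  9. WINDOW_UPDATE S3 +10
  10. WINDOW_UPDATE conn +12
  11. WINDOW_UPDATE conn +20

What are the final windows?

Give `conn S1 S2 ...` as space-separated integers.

Answer: 39 48 51 24 15

Derivation:
Op 1: conn=42 S1=48 S2=42 S3=48 S4=48 blocked=[]
Op 2: conn=25 S1=48 S2=42 S3=48 S4=31 blocked=[]
Op 3: conn=38 S1=48 S2=42 S3=48 S4=31 blocked=[]
Op 4: conn=57 S1=48 S2=42 S3=48 S4=31 blocked=[]
Op 5: conn=57 S1=48 S2=51 S3=48 S4=31 blocked=[]
Op 6: conn=38 S1=48 S2=51 S3=29 S4=31 blocked=[]
Op 7: conn=22 S1=48 S2=51 S3=29 S4=15 blocked=[]
Op 8: conn=7 S1=48 S2=51 S3=14 S4=15 blocked=[]
Op 9: conn=7 S1=48 S2=51 S3=24 S4=15 blocked=[]
Op 10: conn=19 S1=48 S2=51 S3=24 S4=15 blocked=[]
Op 11: conn=39 S1=48 S2=51 S3=24 S4=15 blocked=[]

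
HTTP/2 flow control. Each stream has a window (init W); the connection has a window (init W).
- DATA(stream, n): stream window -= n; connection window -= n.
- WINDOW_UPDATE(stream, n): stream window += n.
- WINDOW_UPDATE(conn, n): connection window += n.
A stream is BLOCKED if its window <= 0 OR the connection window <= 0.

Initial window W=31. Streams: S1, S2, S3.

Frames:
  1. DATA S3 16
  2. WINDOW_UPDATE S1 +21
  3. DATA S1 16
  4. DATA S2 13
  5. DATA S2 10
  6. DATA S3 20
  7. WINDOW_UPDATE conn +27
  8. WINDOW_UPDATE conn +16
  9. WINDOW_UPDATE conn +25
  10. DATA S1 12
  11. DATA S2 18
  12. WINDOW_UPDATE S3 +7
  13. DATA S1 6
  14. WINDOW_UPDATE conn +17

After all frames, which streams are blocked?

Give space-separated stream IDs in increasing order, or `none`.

Answer: S2

Derivation:
Op 1: conn=15 S1=31 S2=31 S3=15 blocked=[]
Op 2: conn=15 S1=52 S2=31 S3=15 blocked=[]
Op 3: conn=-1 S1=36 S2=31 S3=15 blocked=[1, 2, 3]
Op 4: conn=-14 S1=36 S2=18 S3=15 blocked=[1, 2, 3]
Op 5: conn=-24 S1=36 S2=8 S3=15 blocked=[1, 2, 3]
Op 6: conn=-44 S1=36 S2=8 S3=-5 blocked=[1, 2, 3]
Op 7: conn=-17 S1=36 S2=8 S3=-5 blocked=[1, 2, 3]
Op 8: conn=-1 S1=36 S2=8 S3=-5 blocked=[1, 2, 3]
Op 9: conn=24 S1=36 S2=8 S3=-5 blocked=[3]
Op 10: conn=12 S1=24 S2=8 S3=-5 blocked=[3]
Op 11: conn=-6 S1=24 S2=-10 S3=-5 blocked=[1, 2, 3]
Op 12: conn=-6 S1=24 S2=-10 S3=2 blocked=[1, 2, 3]
Op 13: conn=-12 S1=18 S2=-10 S3=2 blocked=[1, 2, 3]
Op 14: conn=5 S1=18 S2=-10 S3=2 blocked=[2]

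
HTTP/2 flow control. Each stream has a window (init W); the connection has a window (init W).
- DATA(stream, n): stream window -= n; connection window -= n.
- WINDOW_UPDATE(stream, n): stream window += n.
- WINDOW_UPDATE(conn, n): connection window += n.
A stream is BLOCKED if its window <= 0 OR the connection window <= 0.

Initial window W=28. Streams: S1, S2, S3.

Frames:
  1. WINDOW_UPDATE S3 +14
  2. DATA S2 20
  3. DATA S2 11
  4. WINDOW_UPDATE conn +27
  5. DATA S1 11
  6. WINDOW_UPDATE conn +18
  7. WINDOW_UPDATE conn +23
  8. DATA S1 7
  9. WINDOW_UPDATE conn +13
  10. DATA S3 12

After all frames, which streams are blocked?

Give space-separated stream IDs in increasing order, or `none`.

Op 1: conn=28 S1=28 S2=28 S3=42 blocked=[]
Op 2: conn=8 S1=28 S2=8 S3=42 blocked=[]
Op 3: conn=-3 S1=28 S2=-3 S3=42 blocked=[1, 2, 3]
Op 4: conn=24 S1=28 S2=-3 S3=42 blocked=[2]
Op 5: conn=13 S1=17 S2=-3 S3=42 blocked=[2]
Op 6: conn=31 S1=17 S2=-3 S3=42 blocked=[2]
Op 7: conn=54 S1=17 S2=-3 S3=42 blocked=[2]
Op 8: conn=47 S1=10 S2=-3 S3=42 blocked=[2]
Op 9: conn=60 S1=10 S2=-3 S3=42 blocked=[2]
Op 10: conn=48 S1=10 S2=-3 S3=30 blocked=[2]

Answer: S2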